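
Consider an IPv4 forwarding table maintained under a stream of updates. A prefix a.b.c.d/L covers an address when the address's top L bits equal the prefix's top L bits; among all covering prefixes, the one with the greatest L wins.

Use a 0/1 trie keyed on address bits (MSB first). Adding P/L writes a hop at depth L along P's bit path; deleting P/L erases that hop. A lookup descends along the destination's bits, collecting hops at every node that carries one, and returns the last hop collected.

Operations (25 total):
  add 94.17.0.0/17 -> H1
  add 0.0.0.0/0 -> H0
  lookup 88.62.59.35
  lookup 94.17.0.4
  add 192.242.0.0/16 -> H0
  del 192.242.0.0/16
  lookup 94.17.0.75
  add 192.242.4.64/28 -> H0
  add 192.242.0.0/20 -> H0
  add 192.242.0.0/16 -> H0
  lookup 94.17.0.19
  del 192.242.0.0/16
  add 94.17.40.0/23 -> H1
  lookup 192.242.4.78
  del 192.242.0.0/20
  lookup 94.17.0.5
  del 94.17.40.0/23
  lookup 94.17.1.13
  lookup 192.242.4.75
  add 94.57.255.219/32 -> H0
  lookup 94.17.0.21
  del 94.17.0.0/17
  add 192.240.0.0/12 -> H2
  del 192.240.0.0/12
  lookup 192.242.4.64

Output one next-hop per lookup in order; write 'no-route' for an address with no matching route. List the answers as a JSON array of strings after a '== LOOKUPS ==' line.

Apply in order:
  + 94.17.0.0/17 (H1) depth=17
  + 0.0.0.0/0 (H0) depth=0
  ? 88.62.59.35  path d0:H0→d1:-→d2:-→d3:-→d4:-→d5:-  best=H0
  ? 94.17.0.4  path d0:H0→d1:-→d2:-→d3:-→d4:-→d5:-→d6:-→d7:-→d8:-→d9:-→d10:-→d11:-→d12:-→d13:-→d14:-→d15:-→d16:-→d17:H1  best=H1
  + 192.242.0.0/16 (H0) depth=16
  del 192.242.0.0/16 (clear depth 16)
  ? 94.17.0.75  path d0:H0→d1:-→d2:-→d3:-→d4:-→d5:-→d6:-→d7:-→d8:-→d9:-→d10:-→d11:-→d12:-→d13:-→d14:-→d15:-→d16:-→d17:H1  best=H1
  + 192.242.4.64/28 (H0) depth=28
  + 192.242.0.0/20 (H0) depth=20
  + 192.242.0.0/16 (H0) depth=16
  ? 94.17.0.19  path d0:H0→d1:-→d2:-→d3:-→d4:-→d5:-→d6:-→d7:-→d8:-→d9:-→d10:-→d11:-→d12:-→d13:-→d14:-→d15:-→d16:-→d17:H1  best=H1
  del 192.242.0.0/16 (clear depth 16)
  + 94.17.40.0/23 (H1) depth=23
  ? 192.242.4.78  path d0:H0→d1:-→d2:-→d3:-→d4:-→d5:-→d6:-→d7:-→d8:-→d9:-→d10:-→d11:-→d12:-→d13:-→d14:-→d15:-→d16:-→d17:-→d18:-→d19:-→d20:H0→d21:-→d22:-→d23:-→d24:-→d25:-→d26:-→d27:-→d28:H0  best=H0
  del 192.242.0.0/20 (clear depth 20)
  ? 94.17.0.5  path d0:H0→d1:-→d2:-→d3:-→d4:-→d5:-→d6:-→d7:-→d8:-→d9:-→d10:-→d11:-→d12:-→d13:-→d14:-→d15:-→d16:-→d17:H1→d18:-  best=H1
  del 94.17.40.0/23 (clear depth 23)
  ? 94.17.1.13  path d0:H0→d1:-→d2:-→d3:-→d4:-→d5:-→d6:-→d7:-→d8:-→d9:-→d10:-→d11:-→d12:-→d13:-→d14:-→d15:-→d16:-→d17:H1→d18:-  best=H1
  ? 192.242.4.75  path d0:H0→d1:-→d2:-→d3:-→d4:-→d5:-→d6:-→d7:-→d8:-→d9:-→d10:-→d11:-→d12:-→d13:-→d14:-→d15:-→d16:-→d17:-→d18:-→d19:-→d20:-→d21:-→d22:-→d23:-→d24:-→d25:-→d26:-→d27:-→d28:H0  best=H0
  + 94.57.255.219/32 (H0) depth=32
  ? 94.17.0.21  path d0:H0→d1:-→d2:-→d3:-→d4:-→d5:-→d6:-→d7:-→d8:-→d9:-→d10:-→d11:-→d12:-→d13:-→d14:-→d15:-→d16:-→d17:H1→d18:-  best=H1
  del 94.17.0.0/17 (clear depth 17)
  + 192.240.0.0/12 (H2) depth=12
  del 192.240.0.0/12 (clear depth 12)
  ? 192.242.4.64  path d0:H0→d1:-→d2:-→d3:-→d4:-→d5:-→d6:-→d7:-→d8:-→d9:-→d10:-→d11:-→d12:-→d13:-→d14:-→d15:-→d16:-→d17:-→d18:-→d19:-→d20:-→d21:-→d22:-→d23:-→d24:-→d25:-→d26:-→d27:-→d28:H0  best=H0

== LOOKUPS ==
["H0","H1","H1","H1","H0","H1","H1","H0","H1","H0"]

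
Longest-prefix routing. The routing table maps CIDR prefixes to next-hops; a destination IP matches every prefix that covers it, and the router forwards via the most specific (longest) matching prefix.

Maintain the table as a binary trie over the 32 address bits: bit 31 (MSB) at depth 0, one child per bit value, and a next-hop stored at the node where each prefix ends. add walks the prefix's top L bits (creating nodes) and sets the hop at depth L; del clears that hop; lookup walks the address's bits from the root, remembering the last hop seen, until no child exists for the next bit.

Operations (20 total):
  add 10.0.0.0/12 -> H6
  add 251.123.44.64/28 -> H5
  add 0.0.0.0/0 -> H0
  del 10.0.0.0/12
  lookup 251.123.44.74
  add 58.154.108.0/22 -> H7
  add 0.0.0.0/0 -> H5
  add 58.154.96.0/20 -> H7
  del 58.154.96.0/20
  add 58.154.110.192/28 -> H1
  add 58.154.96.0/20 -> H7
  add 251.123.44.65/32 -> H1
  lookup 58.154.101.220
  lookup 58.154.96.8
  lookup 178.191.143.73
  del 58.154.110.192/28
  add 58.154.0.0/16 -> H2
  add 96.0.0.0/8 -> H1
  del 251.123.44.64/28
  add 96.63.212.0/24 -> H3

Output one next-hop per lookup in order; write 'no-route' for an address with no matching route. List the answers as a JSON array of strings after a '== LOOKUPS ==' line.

Process each operation:
  + 10.0.0.0/12 (H6) depth=12
  + 251.123.44.64/28 (H5) depth=28
  + 0.0.0.0/0 (H0) depth=0
  - 10.0.0.0/12 clear@12
  Q 251.123.44.74: descend 1111101101111011001011000100 ; hops seen [H0,H5] ; pick H5
  + 58.154.108.0/22 (H7) depth=22
  + 0.0.0.0/0 (H5) depth=0
  + 58.154.96.0/20 (H7) depth=20
  - 58.154.96.0/20 clear@20
  + 58.154.110.192/28 (H1) depth=28
  + 58.154.96.0/20 (H7) depth=20
  + 251.123.44.65/32 (H1) depth=32
  Q 58.154.101.220: descend 00111010100110100110 ; hops seen [H5,H7] ; pick H7
  Q 58.154.96.8: descend 00111010100110100110 ; hops seen [H5,H7] ; pick H7
  Q 178.191.143.73: descend 1 ; hops seen [H5] ; pick H5
  - 58.154.110.192/28 clear@28
  + 58.154.0.0/16 (H2) depth=16
  + 96.0.0.0/8 (H1) depth=8
  - 251.123.44.64/28 clear@28
  + 96.63.212.0/24 (H3) depth=24

== LOOKUPS ==
["H5","H7","H7","H5"]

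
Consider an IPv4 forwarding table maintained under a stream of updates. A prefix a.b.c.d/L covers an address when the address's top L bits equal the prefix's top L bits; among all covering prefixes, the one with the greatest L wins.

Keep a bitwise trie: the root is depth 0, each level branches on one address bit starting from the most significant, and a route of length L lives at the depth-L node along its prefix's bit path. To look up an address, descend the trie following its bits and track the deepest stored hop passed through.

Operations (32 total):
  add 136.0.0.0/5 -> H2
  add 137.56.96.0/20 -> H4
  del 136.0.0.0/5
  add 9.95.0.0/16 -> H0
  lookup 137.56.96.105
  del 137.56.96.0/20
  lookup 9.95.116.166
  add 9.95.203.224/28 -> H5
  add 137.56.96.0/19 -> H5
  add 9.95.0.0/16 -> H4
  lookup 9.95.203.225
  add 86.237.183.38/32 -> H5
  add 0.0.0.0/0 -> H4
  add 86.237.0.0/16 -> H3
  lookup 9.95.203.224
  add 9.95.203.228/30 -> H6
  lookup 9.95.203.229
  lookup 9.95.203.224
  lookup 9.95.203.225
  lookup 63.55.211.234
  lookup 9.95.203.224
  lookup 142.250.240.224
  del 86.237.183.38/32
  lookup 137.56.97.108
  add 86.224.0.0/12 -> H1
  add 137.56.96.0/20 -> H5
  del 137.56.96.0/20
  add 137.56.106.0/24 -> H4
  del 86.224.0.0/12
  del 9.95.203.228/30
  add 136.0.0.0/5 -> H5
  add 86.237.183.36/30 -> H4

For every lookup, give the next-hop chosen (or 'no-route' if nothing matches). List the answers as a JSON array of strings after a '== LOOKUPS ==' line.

Trace:
  + 136.0.0.0/5 (H2) depth=5
  + 137.56.96.0/20 (H4) depth=20
  del 136.0.0.0/5 (clear depth 5)
  + 9.95.0.0/16 (H0) depth=16
  lookup 137.56.96.105: bits 10001001001110000110 walk d0:-→d1:-→d2:-→d3:-→d4:-→d5:-→d6:-→d7:-→d8:-→d9:-→d10:-→d11:-→d12:-→d13:-→d14:-→d15:-→d16:-→d17:-→d18:-→d19:-→d20:H4 -> H4
  del 137.56.96.0/20 (clear depth 20)
  lookup 9.95.116.166: bits 0000100101011111 walk d0:-→d1:-→d2:-→d3:-→d4:-→d5:-→d6:-→d7:-→d8:-→d9:-→d10:-→d11:-→d12:-→d13:-→d14:-→d15:-→d16:H0 -> H0
  + 9.95.203.224/28 (H5) depth=28
  + 137.56.96.0/19 (H5) depth=19
  + 9.95.0.0/16 (H4) depth=16
  lookup 9.95.203.225: bits 0000100101011111110010111110 walk d0:-→d1:-→d2:-→d3:-→d4:-→d5:-→d6:-→d7:-→d8:-→d9:-→d10:-→d11:-→d12:-→d13:-→d14:-→d15:-→d16:H4→d17:-→d18:-→d19:-→d20:-→d21:-→d22:-→d23:-→d24:-→d25:-→d26:-→d27:-→d28:H5 -> H5
  + 86.237.183.38/32 (H5) depth=32
  + 0.0.0.0/0 (H4) depth=0
  + 86.237.0.0/16 (H3) depth=16
  lookup 9.95.203.224: bits 0000100101011111110010111110 walk d0:H4→d1:-→d2:-→d3:-→d4:-→d5:-→d6:-→d7:-→d8:-→d9:-→d10:-→d11:-→d12:-→d13:-→d14:-→d15:-→d16:H4→d17:-→d18:-→d19:-→d20:-→d21:-→d22:-→d23:-→d24:-→d25:-→d26:-→d27:-→d28:H5 -> H5
  + 9.95.203.228/30 (H6) depth=30
  lookup 9.95.203.229: bits 000010010101111111001011111001 walk d0:H4→d1:-→d2:-→d3:-→d4:-→d5:-→d6:-→d7:-→d8:-→d9:-→d10:-→d11:-→d12:-→d13:-→d14:-→d15:-→d16:H4→d17:-→d18:-→d19:-→d20:-→d21:-→d22:-→d23:-→d24:-→d25:-→d26:-→d27:-→d28:H5→d29:-→d30:H6 -> H6
  lookup 9.95.203.224: bits 00001001010111111100101111100 walk d0:H4→d1:-→d2:-→d3:-→d4:-→d5:-→d6:-→d7:-→d8:-→d9:-→d10:-→d11:-→d12:-→d13:-→d14:-→d15:-→d16:H4→d17:-→d18:-→d19:-→d20:-→d21:-→d22:-→d23:-→d24:-→d25:-→d26:-→d27:-→d28:H5→d29:- -> H5
  lookup 9.95.203.225: bits 00001001010111111100101111100 walk d0:H4→d1:-→d2:-→d3:-→d4:-→d5:-→d6:-→d7:-→d8:-→d9:-→d10:-→d11:-→d12:-→d13:-→d14:-→d15:-→d16:H4→d17:-→d18:-→d19:-→d20:-→d21:-→d22:-→d23:-→d24:-→d25:-→d26:-→d27:-→d28:H5→d29:- -> H5
  lookup 63.55.211.234: bits 00 walk d0:H4→d1:-→d2:- -> H4
  lookup 9.95.203.224: bits 00001001010111111100101111100 walk d0:H4→d1:-→d2:-→d3:-→d4:-→d5:-→d6:-→d7:-→d8:-→d9:-→d10:-→d11:-→d12:-→d13:-→d14:-→d15:-→d16:H4→d17:-→d18:-→d19:-→d20:-→d21:-→d22:-→d23:-→d24:-→d25:-→d26:-→d27:-→d28:H5→d29:- -> H5
  lookup 142.250.240.224: bits 10001 walk d0:H4→d1:-→d2:-→d3:-→d4:-→d5:- -> H4
  del 86.237.183.38/32 (clear depth 32)
  lookup 137.56.97.108: bits 10001001001110000110 walk d0:H4→d1:-→d2:-→d3:-→d4:-→d5:-→d6:-→d7:-→d8:-→d9:-→d10:-→d11:-→d12:-→d13:-→d14:-→d15:-→d16:-→d17:-→d18:-→d19:H5→d20:- -> H5
  + 86.224.0.0/12 (H1) depth=12
  + 137.56.96.0/20 (H5) depth=20
  del 137.56.96.0/20 (clear depth 20)
  + 137.56.106.0/24 (H4) depth=24
  del 86.224.0.0/12 (clear depth 12)
  del 9.95.203.228/30 (clear depth 30)
  + 136.0.0.0/5 (H5) depth=5
  + 86.237.183.36/30 (H4) depth=30

== LOOKUPS ==
["H4","H0","H5","H5","H6","H5","H5","H4","H5","H4","H5"]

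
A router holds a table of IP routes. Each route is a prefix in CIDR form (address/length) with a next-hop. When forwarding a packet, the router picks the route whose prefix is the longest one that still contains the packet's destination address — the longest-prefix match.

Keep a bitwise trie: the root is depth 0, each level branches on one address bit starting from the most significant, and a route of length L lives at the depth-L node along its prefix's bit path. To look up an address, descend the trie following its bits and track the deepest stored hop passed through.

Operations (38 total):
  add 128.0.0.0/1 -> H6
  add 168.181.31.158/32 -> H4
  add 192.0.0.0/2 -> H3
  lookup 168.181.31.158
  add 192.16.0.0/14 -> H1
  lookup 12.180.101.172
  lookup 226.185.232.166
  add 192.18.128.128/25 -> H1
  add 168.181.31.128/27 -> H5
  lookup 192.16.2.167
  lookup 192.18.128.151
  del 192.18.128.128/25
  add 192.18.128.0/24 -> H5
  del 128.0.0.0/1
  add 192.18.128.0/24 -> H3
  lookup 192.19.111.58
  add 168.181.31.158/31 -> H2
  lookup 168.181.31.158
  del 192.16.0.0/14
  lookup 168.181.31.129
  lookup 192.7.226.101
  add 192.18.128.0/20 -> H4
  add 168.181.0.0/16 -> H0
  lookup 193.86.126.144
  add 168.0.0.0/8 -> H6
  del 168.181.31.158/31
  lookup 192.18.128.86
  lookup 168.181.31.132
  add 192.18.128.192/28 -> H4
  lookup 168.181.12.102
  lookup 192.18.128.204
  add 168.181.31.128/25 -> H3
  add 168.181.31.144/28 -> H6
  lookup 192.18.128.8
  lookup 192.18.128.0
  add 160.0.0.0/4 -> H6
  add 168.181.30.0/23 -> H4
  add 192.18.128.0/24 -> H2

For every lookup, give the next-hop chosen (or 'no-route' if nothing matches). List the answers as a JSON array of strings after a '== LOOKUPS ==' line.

Apply in order:
  + 128.0.0.0/1 (H6) depth=1
  + 168.181.31.158/32 (H4) depth=32
  + 192.0.0.0/2 (H3) depth=2
  ? 168.181.31.158  path d0:-→d1:H6→d2:-→d3:-→d4:-→d5:-→d6:-→d7:-→d8:-→d9:-→d10:-→d11:-→d12:-→d13:-→d14:-→d15:-→d16:-→d17:-→d18:-→d19:-→d20:-→d21:-→d22:-→d23:-→d24:-→d25:-→d26:-→d27:-→d28:-→d29:-→d30:-→d31:-→d32:H4  best=H4
  + 192.16.0.0/14 (H1) depth=14
  ? 12.180.101.172  path d0:-  best=no-route
  ? 226.185.232.166  path d0:-→d1:H6→d2:H3  best=H3
  + 192.18.128.128/25 (H1) depth=25
  + 168.181.31.128/27 (H5) depth=27
  ? 192.16.2.167  path d0:-→d1:H6→d2:H3→d3:-→d4:-→d5:-→d6:-→d7:-→d8:-→d9:-→d10:-→d11:-→d12:-→d13:-→d14:H1  best=H1
  ? 192.18.128.151  path d0:-→d1:H6→d2:H3→d3:-→d4:-→d5:-→d6:-→d7:-→d8:-→d9:-→d10:-→d11:-→d12:-→d13:-→d14:H1→d15:-→d16:-→d17:-→d18:-→d19:-→d20:-→d21:-→d22:-→d23:-→d24:-→d25:H1  best=H1
  del 192.18.128.128/25 (clear depth 25)
  + 192.18.128.0/24 (H5) depth=24
  del 128.0.0.0/1 (clear depth 1)
  + 192.18.128.0/24 (H3) depth=24
  ? 192.19.111.58  path d0:-→d1:-→d2:H3→d3:-→d4:-→d5:-→d6:-→d7:-→d8:-→d9:-→d10:-→d11:-→d12:-→d13:-→d14:H1→d15:-  best=H1
  + 168.181.31.158/31 (H2) depth=31
  ? 168.181.31.158  path d0:-→d1:-→d2:-→d3:-→d4:-→d5:-→d6:-→d7:-→d8:-→d9:-→d10:-→d11:-→d12:-→d13:-→d14:-→d15:-→d16:-→d17:-→d18:-→d19:-→d20:-→d21:-→d22:-→d23:-→d24:-→d25:-→d26:-→d27:H5→d28:-→d29:-→d30:-→d31:H2→d32:H4  best=H4
  del 192.16.0.0/14 (clear depth 14)
  ? 168.181.31.129  path d0:-→d1:-→d2:-→d3:-→d4:-→d5:-→d6:-→d7:-→d8:-→d9:-→d10:-→d11:-→d12:-→d13:-→d14:-→d15:-→d16:-→d17:-→d18:-→d19:-→d20:-→d21:-→d22:-→d23:-→d24:-→d25:-→d26:-→d27:H5  best=H5
  ? 192.7.226.101  path d0:-→d1:-→d2:H3→d3:-→d4:-→d5:-→d6:-→d7:-→d8:-→d9:-→d10:-→d11:-  best=H3
  + 192.18.128.0/20 (H4) depth=20
  + 168.181.0.0/16 (H0) depth=16
  ? 193.86.126.144  path d0:-→d1:-→d2:H3→d3:-→d4:-→d5:-→d6:-→d7:-  best=H3
  + 168.0.0.0/8 (H6) depth=8
  del 168.181.31.158/31 (clear depth 31)
  ? 192.18.128.86  path d0:-→d1:-→d2:H3→d3:-→d4:-→d5:-→d6:-→d7:-→d8:-→d9:-→d10:-→d11:-→d12:-→d13:-→d14:-→d15:-→d16:-→d17:-→d18:-→d19:-→d20:H4→d21:-→d22:-→d23:-→d24:H3  best=H3
  ? 168.181.31.132  path d0:-→d1:-→d2:-→d3:-→d4:-→d5:-→d6:-→d7:-→d8:H6→d9:-→d10:-→d11:-→d12:-→d13:-→d14:-→d15:-→d16:H0→d17:-→d18:-→d19:-→d20:-→d21:-→d22:-→d23:-→d24:-→d25:-→d26:-→d27:H5  best=H5
  + 192.18.128.192/28 (H4) depth=28
  ? 168.181.12.102  path d0:-→d1:-→d2:-→d3:-→d4:-→d5:-→d6:-→d7:-→d8:H6→d9:-→d10:-→d11:-→d12:-→d13:-→d14:-→d15:-→d16:H0→d17:-→d18:-→d19:-  best=H0
  ? 192.18.128.204  path d0:-→d1:-→d2:H3→d3:-→d4:-→d5:-→d6:-→d7:-→d8:-→d9:-→d10:-→d11:-→d12:-→d13:-→d14:-→d15:-→d16:-→d17:-→d18:-→d19:-→d20:H4→d21:-→d22:-→d23:-→d24:H3→d25:-→d26:-→d27:-→d28:H4  best=H4
  + 168.181.31.128/25 (H3) depth=25
  + 168.181.31.144/28 (H6) depth=28
  ? 192.18.128.8  path d0:-→d1:-→d2:H3→d3:-→d4:-→d5:-→d6:-→d7:-→d8:-→d9:-→d10:-→d11:-→d12:-→d13:-→d14:-→d15:-→d16:-→d17:-→d18:-→d19:-→d20:H4→d21:-→d22:-→d23:-→d24:H3  best=H3
  ? 192.18.128.0  path d0:-→d1:-→d2:H3→d3:-→d4:-→d5:-→d6:-→d7:-→d8:-→d9:-→d10:-→d11:-→d12:-→d13:-→d14:-→d15:-→d16:-→d17:-→d18:-→d19:-→d20:H4→d21:-→d22:-→d23:-→d24:H3  best=H3
  + 160.0.0.0/4 (H6) depth=4
  + 168.181.30.0/23 (H4) depth=23
  + 192.18.128.0/24 (H2) depth=24

== LOOKUPS ==
["H4","no-route","H3","H1","H1","H1","H4","H5","H3","H3","H3","H5","H0","H4","H3","H3"]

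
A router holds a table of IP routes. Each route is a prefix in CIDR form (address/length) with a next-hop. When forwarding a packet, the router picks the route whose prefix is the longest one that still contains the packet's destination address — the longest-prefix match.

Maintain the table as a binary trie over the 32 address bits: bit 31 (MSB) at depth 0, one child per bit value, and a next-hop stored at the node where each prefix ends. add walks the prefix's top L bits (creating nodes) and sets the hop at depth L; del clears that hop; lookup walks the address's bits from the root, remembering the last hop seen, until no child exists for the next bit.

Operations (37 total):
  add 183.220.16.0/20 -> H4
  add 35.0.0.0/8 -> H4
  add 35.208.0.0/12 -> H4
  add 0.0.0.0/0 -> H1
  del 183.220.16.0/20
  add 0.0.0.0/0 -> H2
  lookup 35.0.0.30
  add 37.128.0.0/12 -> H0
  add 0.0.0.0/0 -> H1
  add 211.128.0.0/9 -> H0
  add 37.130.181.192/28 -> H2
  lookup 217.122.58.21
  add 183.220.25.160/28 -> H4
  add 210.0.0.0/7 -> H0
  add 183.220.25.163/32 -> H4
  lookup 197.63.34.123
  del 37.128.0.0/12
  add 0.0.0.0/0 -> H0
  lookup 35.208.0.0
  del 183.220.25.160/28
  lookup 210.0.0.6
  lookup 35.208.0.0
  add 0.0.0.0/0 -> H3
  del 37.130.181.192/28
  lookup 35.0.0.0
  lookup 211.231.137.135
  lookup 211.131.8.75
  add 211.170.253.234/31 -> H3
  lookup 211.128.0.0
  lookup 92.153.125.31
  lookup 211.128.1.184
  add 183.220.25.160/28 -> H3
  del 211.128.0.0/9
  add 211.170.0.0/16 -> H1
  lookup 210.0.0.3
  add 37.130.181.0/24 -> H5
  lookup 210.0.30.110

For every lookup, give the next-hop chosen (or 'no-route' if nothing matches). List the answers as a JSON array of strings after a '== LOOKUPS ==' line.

Trace:
  add 183.220.16.0/20 -> H4 at depth 20
  add 35.0.0.0/8 -> H4 at depth 8
  add 35.208.0.0/12 -> H4 at depth 12
  add 0.0.0.0/0 -> H1 at depth 0
  del 183.220.16.0/20 (clear depth 20)
  add 0.0.0.0/0 -> H2 at depth 0
  Q 35.0.0.30: descend 00100011 ; hops seen [H2,H4] ; pick H4
  add 37.128.0.0/12 -> H0 at depth 12
  add 0.0.0.0/0 -> H1 at depth 0
  add 211.128.0.0/9 -> H0 at depth 9
  add 37.130.181.192/28 -> H2 at depth 28
  Q 217.122.58.21: descend 1101 ; hops seen [H1] ; pick H1
  add 183.220.25.160/28 -> H4 at depth 28
  add 210.0.0.0/7 -> H0 at depth 7
  add 183.220.25.163/32 -> H4 at depth 32
  Q 197.63.34.123: descend 110 ; hops seen [H1] ; pick H1
  del 37.128.0.0/12 (clear depth 12)
  add 0.0.0.0/0 -> H0 at depth 0
  Q 35.208.0.0: descend 001000111101 ; hops seen [H0,H4,H4] ; pick H4
  del 183.220.25.160/28 (clear depth 28)
  Q 210.0.0.6: descend 1101001 ; hops seen [H0,H0] ; pick H0
  Q 35.208.0.0: descend 001000111101 ; hops seen [H0,H4,H4] ; pick H4
  add 0.0.0.0/0 -> H3 at depth 0
  del 37.130.181.192/28 (clear depth 28)
  Q 35.0.0.0: descend 00100011 ; hops seen [H3,H4] ; pick H4
  Q 211.231.137.135: descend 110100111 ; hops seen [H3,H0,H0] ; pick H0
  Q 211.131.8.75: descend 110100111 ; hops seen [H3,H0,H0] ; pick H0
  add 211.170.253.234/31 -> H3 at depth 31
  Q 211.128.0.0: descend 1101001110 ; hops seen [H3,H0,H0] ; pick H0
  Q 92.153.125.31: descend 0 ; hops seen [H3] ; pick H3
  Q 211.128.1.184: descend 1101001110 ; hops seen [H3,H0,H0] ; pick H0
  add 183.220.25.160/28 -> H3 at depth 28
  del 211.128.0.0/9 (clear depth 9)
  add 211.170.0.0/16 -> H1 at depth 16
  Q 210.0.0.3: descend 1101001 ; hops seen [H3,H0] ; pick H0
  add 37.130.181.0/24 -> H5 at depth 24
  Q 210.0.30.110: descend 1101001 ; hops seen [H3,H0] ; pick H0

== LOOKUPS ==
["H4","H1","H1","H4","H0","H4","H4","H0","H0","H0","H3","H0","H0","H0"]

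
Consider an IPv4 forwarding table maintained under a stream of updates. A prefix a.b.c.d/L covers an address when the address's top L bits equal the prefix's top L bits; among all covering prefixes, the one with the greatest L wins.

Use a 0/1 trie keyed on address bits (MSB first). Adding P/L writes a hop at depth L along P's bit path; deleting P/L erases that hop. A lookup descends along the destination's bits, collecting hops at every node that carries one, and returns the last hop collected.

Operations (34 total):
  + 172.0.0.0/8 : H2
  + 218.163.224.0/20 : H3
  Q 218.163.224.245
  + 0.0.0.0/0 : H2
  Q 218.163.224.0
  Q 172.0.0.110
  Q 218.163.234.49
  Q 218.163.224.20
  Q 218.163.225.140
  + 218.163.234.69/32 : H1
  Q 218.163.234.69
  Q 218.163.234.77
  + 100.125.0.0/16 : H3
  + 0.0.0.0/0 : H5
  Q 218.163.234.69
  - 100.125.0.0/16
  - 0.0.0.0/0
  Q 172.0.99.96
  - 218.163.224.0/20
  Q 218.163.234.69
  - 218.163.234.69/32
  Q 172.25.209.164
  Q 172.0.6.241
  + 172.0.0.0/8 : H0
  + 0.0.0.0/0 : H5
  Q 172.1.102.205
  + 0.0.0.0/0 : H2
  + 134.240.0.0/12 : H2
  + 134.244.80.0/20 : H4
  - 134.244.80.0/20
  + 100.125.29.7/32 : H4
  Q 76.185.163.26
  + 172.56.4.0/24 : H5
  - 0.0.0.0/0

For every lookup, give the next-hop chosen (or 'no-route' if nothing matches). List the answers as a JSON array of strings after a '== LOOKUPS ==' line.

Process each operation:
  + 172.0.0.0/8 (H2) depth=8
  + 218.163.224.0/20 (H3) depth=20
  Q 218.163.224.245: descend 11011010101000111110 ; hops seen [H3] ; pick H3
  + 0.0.0.0/0 (H2) depth=0
  Q 218.163.224.0: descend 11011010101000111110 ; hops seen [H2,H3] ; pick H3
  Q 172.0.0.110: descend 10101100 ; hops seen [H2,H2] ; pick H2
  Q 218.163.234.49: descend 11011010101000111110 ; hops seen [H2,H3] ; pick H3
  Q 218.163.224.20: descend 11011010101000111110 ; hops seen [H2,H3] ; pick H3
  Q 218.163.225.140: descend 11011010101000111110 ; hops seen [H2,H3] ; pick H3
  + 218.163.234.69/32 (H1) depth=32
  Q 218.163.234.69: descend 11011010101000111110101001000101 ; hops seen [H2,H3,H1] ; pick H1
  Q 218.163.234.77: descend 1101101010100011111010100100 ; hops seen [H2,H3] ; pick H3
  + 100.125.0.0/16 (H3) depth=16
  + 0.0.0.0/0 (H5) depth=0
  Q 218.163.234.69: descend 11011010101000111110101001000101 ; hops seen [H5,H3,H1] ; pick H1
  del 100.125.0.0/16 (clear depth 16)
  del 0.0.0.0/0 (clear depth 0)
  Q 172.0.99.96: descend 10101100 ; hops seen [H2] ; pick H2
  del 218.163.224.0/20 (clear depth 20)
  Q 218.163.234.69: descend 11011010101000111110101001000101 ; hops seen [H1] ; pick H1
  del 218.163.234.69/32 (clear depth 32)
  Q 172.25.209.164: descend 10101100 ; hops seen [H2] ; pick H2
  Q 172.0.6.241: descend 10101100 ; hops seen [H2] ; pick H2
  + 172.0.0.0/8 (H0) depth=8
  + 0.0.0.0/0 (H5) depth=0
  Q 172.1.102.205: descend 10101100 ; hops seen [H5,H0] ; pick H0
  + 0.0.0.0/0 (H2) depth=0
  + 134.240.0.0/12 (H2) depth=12
  + 134.244.80.0/20 (H4) depth=20
  del 134.244.80.0/20 (clear depth 20)
  + 100.125.29.7/32 (H4) depth=32
  Q 76.185.163.26: descend 01 ; hops seen [H2] ; pick H2
  + 172.56.4.0/24 (H5) depth=24
  del 0.0.0.0/0 (clear depth 0)

== LOOKUPS ==
["H3","H3","H2","H3","H3","H3","H1","H3","H1","H2","H1","H2","H2","H0","H2"]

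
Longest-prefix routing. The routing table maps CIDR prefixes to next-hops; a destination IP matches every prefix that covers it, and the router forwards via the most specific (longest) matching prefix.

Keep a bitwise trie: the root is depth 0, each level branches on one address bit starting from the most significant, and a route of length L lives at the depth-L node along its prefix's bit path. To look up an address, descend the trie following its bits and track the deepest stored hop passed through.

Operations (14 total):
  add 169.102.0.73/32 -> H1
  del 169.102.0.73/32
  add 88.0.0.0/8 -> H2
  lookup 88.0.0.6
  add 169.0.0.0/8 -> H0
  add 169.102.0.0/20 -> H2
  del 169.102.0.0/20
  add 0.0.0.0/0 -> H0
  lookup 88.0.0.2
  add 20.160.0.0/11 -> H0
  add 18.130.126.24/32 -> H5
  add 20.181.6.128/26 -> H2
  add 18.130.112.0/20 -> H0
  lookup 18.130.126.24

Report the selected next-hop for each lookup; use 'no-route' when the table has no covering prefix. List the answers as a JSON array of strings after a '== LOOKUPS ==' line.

Trace:
  + 169.102.0.73/32 (H1) depth=32
  - 169.102.0.73/32 clear@32
  + 88.0.0.0/8 (H2) depth=8
  ? 88.0.0.6  path d0:-→d1:-→d2:-→d3:-→d4:-→d5:-→d6:-→d7:-→d8:H2  best=H2
  + 169.0.0.0/8 (H0) depth=8
  + 169.102.0.0/20 (H2) depth=20
  - 169.102.0.0/20 clear@20
  + 0.0.0.0/0 (H0) depth=0
  ? 88.0.0.2  path d0:H0→d1:-→d2:-→d3:-→d4:-→d5:-→d6:-→d7:-→d8:H2  best=H2
  + 20.160.0.0/11 (H0) depth=11
  + 18.130.126.24/32 (H5) depth=32
  + 20.181.6.128/26 (H2) depth=26
  + 18.130.112.0/20 (H0) depth=20
  ? 18.130.126.24  path d0:H0→d1:-→d2:-→d3:-→d4:-→d5:-→d6:-→d7:-→d8:-→d9:-→d10:-→d11:-→d12:-→d13:-→d14:-→d15:-→d16:-→d17:-→d18:-→d19:-→d20:H0→d21:-→d22:-→d23:-→d24:-→d25:-→d26:-→d27:-→d28:-→d29:-→d30:-→d31:-→d32:H5  best=H5

== LOOKUPS ==
["H2","H2","H5"]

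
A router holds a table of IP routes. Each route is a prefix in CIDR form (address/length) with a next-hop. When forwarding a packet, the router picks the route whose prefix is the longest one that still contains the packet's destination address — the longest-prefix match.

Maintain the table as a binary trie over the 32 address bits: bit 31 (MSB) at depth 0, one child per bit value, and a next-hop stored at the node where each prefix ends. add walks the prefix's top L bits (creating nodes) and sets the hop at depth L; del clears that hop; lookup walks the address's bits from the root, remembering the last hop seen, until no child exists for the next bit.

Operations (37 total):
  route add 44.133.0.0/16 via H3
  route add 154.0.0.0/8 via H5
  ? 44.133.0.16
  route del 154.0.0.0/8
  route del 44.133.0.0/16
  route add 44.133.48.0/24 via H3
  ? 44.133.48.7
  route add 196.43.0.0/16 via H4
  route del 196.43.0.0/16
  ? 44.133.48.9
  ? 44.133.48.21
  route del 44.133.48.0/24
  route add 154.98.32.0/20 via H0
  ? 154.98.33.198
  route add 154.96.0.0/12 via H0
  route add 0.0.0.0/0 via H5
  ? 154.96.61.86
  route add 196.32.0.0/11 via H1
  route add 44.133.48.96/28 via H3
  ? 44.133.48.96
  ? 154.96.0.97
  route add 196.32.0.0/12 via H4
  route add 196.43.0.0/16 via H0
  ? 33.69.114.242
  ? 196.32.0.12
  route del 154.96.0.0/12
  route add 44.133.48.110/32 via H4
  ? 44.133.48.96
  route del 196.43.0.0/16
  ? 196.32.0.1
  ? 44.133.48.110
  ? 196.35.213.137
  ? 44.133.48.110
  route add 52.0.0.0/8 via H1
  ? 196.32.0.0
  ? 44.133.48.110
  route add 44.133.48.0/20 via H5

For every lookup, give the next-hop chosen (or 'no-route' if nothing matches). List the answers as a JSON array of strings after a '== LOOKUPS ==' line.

Process each operation:
  add 44.133.0.0/16 -> H3 at depth 16
  add 154.0.0.0/8 -> H5 at depth 8
  Q 44.133.0.16: descend 0010110010000101 ; hops seen [H3] ; pick H3
  - 154.0.0.0/8 clear@8
  - 44.133.0.0/16 clear@16
  add 44.133.48.0/24 -> H3 at depth 24
  Q 44.133.48.7: descend 001011001000010100110000 ; hops seen [H3] ; pick H3
  add 196.43.0.0/16 -> H4 at depth 16
  - 196.43.0.0/16 clear@16
  Q 44.133.48.9: descend 001011001000010100110000 ; hops seen [H3] ; pick H3
  Q 44.133.48.21: descend 001011001000010100110000 ; hops seen [H3] ; pick H3
  - 44.133.48.0/24 clear@24
  add 154.98.32.0/20 -> H0 at depth 20
  Q 154.98.33.198: descend 10011010011000100010 ; hops seen [H0] ; pick H0
  add 154.96.0.0/12 -> H0 at depth 12
  add 0.0.0.0/0 -> H5 at depth 0
  Q 154.96.61.86: descend 10011010011000 ; hops seen [H5,H0] ; pick H0
  add 196.32.0.0/11 -> H1 at depth 11
  add 44.133.48.96/28 -> H3 at depth 28
  Q 44.133.48.96: descend 0010110010000101001100000110 ; hops seen [H5,H3] ; pick H3
  Q 154.96.0.97: descend 10011010011000 ; hops seen [H5,H0] ; pick H0
  add 196.32.0.0/12 -> H4 at depth 12
  add 196.43.0.0/16 -> H0 at depth 16
  Q 33.69.114.242: descend 0010 ; hops seen [H5] ; pick H5
  Q 196.32.0.12: descend 110001000010 ; hops seen [H5,H1,H4] ; pick H4
  - 154.96.0.0/12 clear@12
  add 44.133.48.110/32 -> H4 at depth 32
  Q 44.133.48.96: descend 0010110010000101001100000110 ; hops seen [H5,H3] ; pick H3
  - 196.43.0.0/16 clear@16
  Q 196.32.0.1: descend 110001000010 ; hops seen [H5,H1,H4] ; pick H4
  Q 44.133.48.110: descend 00101100100001010011000001101110 ; hops seen [H5,H3,H4] ; pick H4
  Q 196.35.213.137: descend 110001000010 ; hops seen [H5,H1,H4] ; pick H4
  Q 44.133.48.110: descend 00101100100001010011000001101110 ; hops seen [H5,H3,H4] ; pick H4
  add 52.0.0.0/8 -> H1 at depth 8
  Q 196.32.0.0: descend 110001000010 ; hops seen [H5,H1,H4] ; pick H4
  Q 44.133.48.110: descend 00101100100001010011000001101110 ; hops seen [H5,H3,H4] ; pick H4
  add 44.133.48.0/20 -> H5 at depth 20

== LOOKUPS ==
["H3","H3","H3","H3","H0","H0","H3","H0","H5","H4","H3","H4","H4","H4","H4","H4","H4"]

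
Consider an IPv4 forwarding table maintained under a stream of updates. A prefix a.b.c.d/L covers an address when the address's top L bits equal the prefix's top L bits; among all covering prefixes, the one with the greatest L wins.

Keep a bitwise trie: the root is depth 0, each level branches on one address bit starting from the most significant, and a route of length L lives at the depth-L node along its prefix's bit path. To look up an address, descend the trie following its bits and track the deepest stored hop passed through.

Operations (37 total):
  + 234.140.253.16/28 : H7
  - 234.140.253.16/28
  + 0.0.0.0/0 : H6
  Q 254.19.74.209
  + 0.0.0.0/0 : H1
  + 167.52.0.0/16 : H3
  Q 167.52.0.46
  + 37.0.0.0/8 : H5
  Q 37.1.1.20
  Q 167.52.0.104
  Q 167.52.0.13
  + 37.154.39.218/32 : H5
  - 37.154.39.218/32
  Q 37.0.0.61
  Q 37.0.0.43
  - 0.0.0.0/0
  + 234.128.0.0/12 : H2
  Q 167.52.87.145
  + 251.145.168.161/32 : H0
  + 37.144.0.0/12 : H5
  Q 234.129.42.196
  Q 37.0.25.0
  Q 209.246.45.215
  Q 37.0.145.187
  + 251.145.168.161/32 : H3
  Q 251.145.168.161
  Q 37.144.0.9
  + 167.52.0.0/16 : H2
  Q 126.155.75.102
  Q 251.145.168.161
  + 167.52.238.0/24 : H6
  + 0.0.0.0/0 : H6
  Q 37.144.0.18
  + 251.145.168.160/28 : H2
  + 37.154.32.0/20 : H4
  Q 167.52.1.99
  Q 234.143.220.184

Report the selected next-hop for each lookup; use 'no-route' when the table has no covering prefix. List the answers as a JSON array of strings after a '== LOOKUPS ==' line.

Apply in order:
  + 234.140.253.16/28 (H7) depth=28
  - 234.140.253.16/28 clear@28
  + 0.0.0.0/0 (H6) depth=0
  ? 254.19.74.209  path d0:H6→d1:-→d2:-→d3:-  best=H6
  + 0.0.0.0/0 (H1) depth=0
  + 167.52.0.0/16 (H3) depth=16
  ? 167.52.0.46  path d0:H1→d1:-→d2:-→d3:-→d4:-→d5:-→d6:-→d7:-→d8:-→d9:-→d10:-→d11:-→d12:-→d13:-→d14:-→d15:-→d16:H3  best=H3
  + 37.0.0.0/8 (H5) depth=8
  ? 37.1.1.20  path d0:H1→d1:-→d2:-→d3:-→d4:-→d5:-→d6:-→d7:-→d8:H5  best=H5
  ? 167.52.0.104  path d0:H1→d1:-→d2:-→d3:-→d4:-→d5:-→d6:-→d7:-→d8:-→d9:-→d10:-→d11:-→d12:-→d13:-→d14:-→d15:-→d16:H3  best=H3
  ? 167.52.0.13  path d0:H1→d1:-→d2:-→d3:-→d4:-→d5:-→d6:-→d7:-→d8:-→d9:-→d10:-→d11:-→d12:-→d13:-→d14:-→d15:-→d16:H3  best=H3
  + 37.154.39.218/32 (H5) depth=32
  - 37.154.39.218/32 clear@32
  ? 37.0.0.61  path d0:H1→d1:-→d2:-→d3:-→d4:-→d5:-→d6:-→d7:-→d8:H5  best=H5
  ? 37.0.0.43  path d0:H1→d1:-→d2:-→d3:-→d4:-→d5:-→d6:-→d7:-→d8:H5  best=H5
  - 0.0.0.0/0 clear@0
  + 234.128.0.0/12 (H2) depth=12
  ? 167.52.87.145  path d0:-→d1:-→d2:-→d3:-→d4:-→d5:-→d6:-→d7:-→d8:-→d9:-→d10:-→d11:-→d12:-→d13:-→d14:-→d15:-→d16:H3  best=H3
  + 251.145.168.161/32 (H0) depth=32
  + 37.144.0.0/12 (H5) depth=12
  ? 234.129.42.196  path d0:-→d1:-→d2:-→d3:-→d4:-→d5:-→d6:-→d7:-→d8:-→d9:-→d10:-→d11:-→d12:H2  best=H2
  ? 37.0.25.0  path d0:-→d1:-→d2:-→d3:-→d4:-→d5:-→d6:-→d7:-→d8:H5  best=H5
  ? 209.246.45.215  path d0:-→d1:-→d2:-  best=no-route
  ? 37.0.145.187  path d0:-→d1:-→d2:-→d3:-→d4:-→d5:-→d6:-→d7:-→d8:H5  best=H5
  + 251.145.168.161/32 (H3) depth=32
  ? 251.145.168.161  path d0:-→d1:-→d2:-→d3:-→d4:-→d5:-→d6:-→d7:-→d8:-→d9:-→d10:-→d11:-→d12:-→d13:-→d14:-→d15:-→d16:-→d17:-→d18:-→d19:-→d20:-→d21:-→d22:-→d23:-→d24:-→d25:-→d26:-→d27:-→d28:-→d29:-→d30:-→d31:-→d32:H3  best=H3
  ? 37.144.0.9  path d0:-→d1:-→d2:-→d3:-→d4:-→d5:-→d6:-→d7:-→d8:H5→d9:-→d10:-→d11:-→d12:H5  best=H5
  + 167.52.0.0/16 (H2) depth=16
  ? 126.155.75.102  path d0:-→d1:-  best=no-route
  ? 251.145.168.161  path d0:-→d1:-→d2:-→d3:-→d4:-→d5:-→d6:-→d7:-→d8:-→d9:-→d10:-→d11:-→d12:-→d13:-→d14:-→d15:-→d16:-→d17:-→d18:-→d19:-→d20:-→d21:-→d22:-→d23:-→d24:-→d25:-→d26:-→d27:-→d28:-→d29:-→d30:-→d31:-→d32:H3  best=H3
  + 167.52.238.0/24 (H6) depth=24
  + 0.0.0.0/0 (H6) depth=0
  ? 37.144.0.18  path d0:H6→d1:-→d2:-→d3:-→d4:-→d5:-→d6:-→d7:-→d8:H5→d9:-→d10:-→d11:-→d12:H5  best=H5
  + 251.145.168.160/28 (H2) depth=28
  + 37.154.32.0/20 (H4) depth=20
  ? 167.52.1.99  path d0:H6→d1:-→d2:-→d3:-→d4:-→d5:-→d6:-→d7:-→d8:-→d9:-→d10:-→d11:-→d12:-→d13:-→d14:-→d15:-→d16:H2  best=H2
  ? 234.143.220.184  path d0:H6→d1:-→d2:-→d3:-→d4:-→d5:-→d6:-→d7:-→d8:-→d9:-→d10:-→d11:-→d12:H2→d13:-→d14:-  best=H2

== LOOKUPS ==
["H6","H3","H5","H3","H3","H5","H5","H3","H2","H5","no-route","H5","H3","H5","no-route","H3","H5","H2","H2"]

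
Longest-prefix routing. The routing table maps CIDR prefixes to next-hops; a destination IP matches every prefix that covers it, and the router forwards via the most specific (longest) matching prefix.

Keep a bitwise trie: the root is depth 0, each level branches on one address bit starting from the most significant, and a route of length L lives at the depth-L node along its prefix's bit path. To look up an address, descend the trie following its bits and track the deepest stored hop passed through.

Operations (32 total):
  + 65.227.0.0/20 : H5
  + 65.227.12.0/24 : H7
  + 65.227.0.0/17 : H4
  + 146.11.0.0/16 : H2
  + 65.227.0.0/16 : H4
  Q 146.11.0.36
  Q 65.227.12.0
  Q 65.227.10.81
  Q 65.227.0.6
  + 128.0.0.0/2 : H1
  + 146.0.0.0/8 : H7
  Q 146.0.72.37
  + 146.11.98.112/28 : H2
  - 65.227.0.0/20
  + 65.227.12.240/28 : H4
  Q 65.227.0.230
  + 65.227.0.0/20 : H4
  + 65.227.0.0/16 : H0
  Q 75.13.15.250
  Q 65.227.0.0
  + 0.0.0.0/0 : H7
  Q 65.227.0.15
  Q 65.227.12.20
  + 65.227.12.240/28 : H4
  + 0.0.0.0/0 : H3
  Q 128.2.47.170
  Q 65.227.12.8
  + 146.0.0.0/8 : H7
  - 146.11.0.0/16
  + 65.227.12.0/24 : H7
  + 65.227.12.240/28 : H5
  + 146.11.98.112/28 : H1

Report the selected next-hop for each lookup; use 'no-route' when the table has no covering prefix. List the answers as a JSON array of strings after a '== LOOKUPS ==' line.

Trace:
  + 65.227.0.0/20 (H5) depth=20
  + 65.227.12.0/24 (H7) depth=24
  + 65.227.0.0/17 (H4) depth=17
  + 146.11.0.0/16 (H2) depth=16
  + 65.227.0.0/16 (H4) depth=16
  Q 146.11.0.36: descend 1001001000001011 ; hops seen [H2] ; pick H2
  Q 65.227.12.0: descend 010000011110001100001100 ; hops seen [H4,H4,H5,H7] ; pick H7
  Q 65.227.10.81: descend 010000011110001100001 ; hops seen [H4,H4,H5] ; pick H5
  Q 65.227.0.6: descend 01000001111000110000 ; hops seen [H4,H4,H5] ; pick H5
  + 128.0.0.0/2 (H1) depth=2
  + 146.0.0.0/8 (H7) depth=8
  Q 146.0.72.37: descend 100100100000 ; hops seen [H1,H7] ; pick H7
  + 146.11.98.112/28 (H2) depth=28
  del 65.227.0.0/20 (clear depth 20)
  + 65.227.12.240/28 (H4) depth=28
  Q 65.227.0.230: descend 01000001111000110000 ; hops seen [H4,H4] ; pick H4
  + 65.227.0.0/20 (H4) depth=20
  + 65.227.0.0/16 (H0) depth=16
  Q 75.13.15.250: descend 0100 ; hops seen [∅] ; pick no-route
  Q 65.227.0.0: descend 01000001111000110000 ; hops seen [H0,H4,H4] ; pick H4
  + 0.0.0.0/0 (H7) depth=0
  Q 65.227.0.15: descend 01000001111000110000 ; hops seen [H7,H0,H4,H4] ; pick H4
  Q 65.227.12.20: descend 010000011110001100001100 ; hops seen [H7,H0,H4,H4,H7] ; pick H7
  + 65.227.12.240/28 (H4) depth=28
  + 0.0.0.0/0 (H3) depth=0
  Q 128.2.47.170: descend 100 ; hops seen [H3,H1] ; pick H1
  Q 65.227.12.8: descend 010000011110001100001100 ; hops seen [H3,H0,H4,H4,H7] ; pick H7
  + 146.0.0.0/8 (H7) depth=8
  del 146.11.0.0/16 (clear depth 16)
  + 65.227.12.0/24 (H7) depth=24
  + 65.227.12.240/28 (H5) depth=28
  + 146.11.98.112/28 (H1) depth=28

== LOOKUPS ==
["H2","H7","H5","H5","H7","H4","no-route","H4","H4","H7","H1","H7"]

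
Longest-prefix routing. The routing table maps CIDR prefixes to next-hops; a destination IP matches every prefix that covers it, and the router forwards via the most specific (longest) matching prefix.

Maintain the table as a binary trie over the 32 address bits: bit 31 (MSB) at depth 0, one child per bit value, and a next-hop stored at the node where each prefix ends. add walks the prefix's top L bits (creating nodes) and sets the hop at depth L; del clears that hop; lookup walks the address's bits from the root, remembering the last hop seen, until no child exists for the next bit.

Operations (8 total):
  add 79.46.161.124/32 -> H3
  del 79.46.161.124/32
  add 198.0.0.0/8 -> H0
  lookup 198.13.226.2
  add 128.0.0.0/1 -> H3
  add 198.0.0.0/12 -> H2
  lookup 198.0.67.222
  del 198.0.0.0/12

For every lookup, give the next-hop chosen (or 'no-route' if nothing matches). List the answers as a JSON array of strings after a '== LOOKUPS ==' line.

Trace:
  + 79.46.161.124/32 (H3) depth=32
  del 79.46.161.124/32 (clear depth 32)
  + 198.0.0.0/8 (H0) depth=8
  ? 198.13.226.2  path d0:-→d1:-→d2:-→d3:-→d4:-→d5:-→d6:-→d7:-→d8:H0  best=H0
  + 128.0.0.0/1 (H3) depth=1
  + 198.0.0.0/12 (H2) depth=12
  ? 198.0.67.222  path d0:-→d1:H3→d2:-→d3:-→d4:-→d5:-→d6:-→d7:-→d8:H0→d9:-→d10:-→d11:-→d12:H2  best=H2
  del 198.0.0.0/12 (clear depth 12)

== LOOKUPS ==
["H0","H2"]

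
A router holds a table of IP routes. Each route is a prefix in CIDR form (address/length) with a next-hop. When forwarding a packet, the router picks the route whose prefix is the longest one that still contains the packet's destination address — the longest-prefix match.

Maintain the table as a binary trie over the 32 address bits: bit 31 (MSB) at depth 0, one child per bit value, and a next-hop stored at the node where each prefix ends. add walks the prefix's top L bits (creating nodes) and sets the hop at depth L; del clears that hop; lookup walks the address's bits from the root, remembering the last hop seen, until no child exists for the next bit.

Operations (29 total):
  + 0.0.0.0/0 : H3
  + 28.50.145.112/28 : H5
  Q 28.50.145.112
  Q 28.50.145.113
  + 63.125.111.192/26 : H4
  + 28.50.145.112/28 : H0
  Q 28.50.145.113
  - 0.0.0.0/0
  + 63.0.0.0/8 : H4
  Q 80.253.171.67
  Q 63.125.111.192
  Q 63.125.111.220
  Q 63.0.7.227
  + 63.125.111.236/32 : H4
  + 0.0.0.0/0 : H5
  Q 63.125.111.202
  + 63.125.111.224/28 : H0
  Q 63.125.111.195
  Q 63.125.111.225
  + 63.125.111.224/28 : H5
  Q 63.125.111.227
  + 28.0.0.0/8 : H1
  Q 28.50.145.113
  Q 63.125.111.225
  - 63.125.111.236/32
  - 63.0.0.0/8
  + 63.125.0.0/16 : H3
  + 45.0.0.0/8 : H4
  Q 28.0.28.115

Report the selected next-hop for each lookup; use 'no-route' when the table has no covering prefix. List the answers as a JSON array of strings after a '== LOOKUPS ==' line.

Trace:
  + 0.0.0.0/0 (H3) depth=0
  + 28.50.145.112/28 (H5) depth=28
  Q 28.50.145.112: descend 0001110000110010100100010111 ; hops seen [H3,H5] ; pick H5
  Q 28.50.145.113: descend 0001110000110010100100010111 ; hops seen [H3,H5] ; pick H5
  + 63.125.111.192/26 (H4) depth=26
  + 28.50.145.112/28 (H0) depth=28
  Q 28.50.145.113: descend 0001110000110010100100010111 ; hops seen [H3,H0] ; pick H0
  - 0.0.0.0/0 clear@0
  + 63.0.0.0/8 (H4) depth=8
  Q 80.253.171.67: descend 0 ; hops seen [∅] ; pick no-route
  Q 63.125.111.192: descend 00111111011111010110111111 ; hops seen [H4,H4] ; pick H4
  Q 63.125.111.220: descend 00111111011111010110111111 ; hops seen [H4,H4] ; pick H4
  Q 63.0.7.227: descend 001111110 ; hops seen [H4] ; pick H4
  + 63.125.111.236/32 (H4) depth=32
  + 0.0.0.0/0 (H5) depth=0
  Q 63.125.111.202: descend 00111111011111010110111111 ; hops seen [H5,H4,H4] ; pick H4
  + 63.125.111.224/28 (H0) depth=28
  Q 63.125.111.195: descend 00111111011111010110111111 ; hops seen [H5,H4,H4] ; pick H4
  Q 63.125.111.225: descend 0011111101111101011011111110 ; hops seen [H5,H4,H4,H0] ; pick H0
  + 63.125.111.224/28 (H5) depth=28
  Q 63.125.111.227: descend 0011111101111101011011111110 ; hops seen [H5,H4,H4,H5] ; pick H5
  + 28.0.0.0/8 (H1) depth=8
  Q 28.50.145.113: descend 0001110000110010100100010111 ; hops seen [H5,H1,H0] ; pick H0
  Q 63.125.111.225: descend 0011111101111101011011111110 ; hops seen [H5,H4,H4,H5] ; pick H5
  - 63.125.111.236/32 clear@32
  - 63.0.0.0/8 clear@8
  + 63.125.0.0/16 (H3) depth=16
  + 45.0.0.0/8 (H4) depth=8
  Q 28.0.28.115: descend 0001110000 ; hops seen [H5,H1] ; pick H1

== LOOKUPS ==
["H5","H5","H0","no-route","H4","H4","H4","H4","H4","H0","H5","H0","H5","H1"]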